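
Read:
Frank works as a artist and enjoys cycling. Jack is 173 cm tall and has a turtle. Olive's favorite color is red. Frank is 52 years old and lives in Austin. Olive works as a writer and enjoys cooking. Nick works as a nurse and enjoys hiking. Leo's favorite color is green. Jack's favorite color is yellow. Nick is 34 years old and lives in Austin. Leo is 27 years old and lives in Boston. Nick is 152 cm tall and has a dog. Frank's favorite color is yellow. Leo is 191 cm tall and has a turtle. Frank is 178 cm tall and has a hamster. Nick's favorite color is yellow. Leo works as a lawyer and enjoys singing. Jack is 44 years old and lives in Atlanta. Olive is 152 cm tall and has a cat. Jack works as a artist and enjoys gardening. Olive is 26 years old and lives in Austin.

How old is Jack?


Jack is 44 years old

44


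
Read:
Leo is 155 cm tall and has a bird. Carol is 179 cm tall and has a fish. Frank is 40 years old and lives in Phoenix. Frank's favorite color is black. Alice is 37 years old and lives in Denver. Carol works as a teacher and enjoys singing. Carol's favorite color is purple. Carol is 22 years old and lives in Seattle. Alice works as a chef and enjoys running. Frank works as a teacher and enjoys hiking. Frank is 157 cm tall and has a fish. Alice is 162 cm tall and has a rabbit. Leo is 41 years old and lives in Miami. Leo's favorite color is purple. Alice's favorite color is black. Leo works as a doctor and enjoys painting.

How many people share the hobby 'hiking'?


Count: 1

1


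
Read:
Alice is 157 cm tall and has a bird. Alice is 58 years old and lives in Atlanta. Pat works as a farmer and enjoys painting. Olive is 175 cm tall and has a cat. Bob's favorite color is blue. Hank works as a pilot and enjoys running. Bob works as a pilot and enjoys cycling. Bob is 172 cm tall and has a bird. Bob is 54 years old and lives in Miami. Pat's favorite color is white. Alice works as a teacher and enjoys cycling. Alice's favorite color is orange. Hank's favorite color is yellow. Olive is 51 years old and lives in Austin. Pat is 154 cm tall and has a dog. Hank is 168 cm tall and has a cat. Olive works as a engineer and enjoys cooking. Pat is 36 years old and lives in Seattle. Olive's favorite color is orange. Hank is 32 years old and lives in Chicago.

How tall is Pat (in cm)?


Pat is 154 cm tall

154


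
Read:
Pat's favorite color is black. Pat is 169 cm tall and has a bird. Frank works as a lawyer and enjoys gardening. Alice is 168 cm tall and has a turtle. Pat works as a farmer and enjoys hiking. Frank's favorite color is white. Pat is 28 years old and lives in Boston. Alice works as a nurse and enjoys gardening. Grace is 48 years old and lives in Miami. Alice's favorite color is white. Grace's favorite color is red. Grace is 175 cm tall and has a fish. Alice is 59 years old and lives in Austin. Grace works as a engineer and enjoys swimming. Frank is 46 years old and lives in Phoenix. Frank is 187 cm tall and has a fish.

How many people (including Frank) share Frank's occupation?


Frank is a lawyer. Count = 1

1


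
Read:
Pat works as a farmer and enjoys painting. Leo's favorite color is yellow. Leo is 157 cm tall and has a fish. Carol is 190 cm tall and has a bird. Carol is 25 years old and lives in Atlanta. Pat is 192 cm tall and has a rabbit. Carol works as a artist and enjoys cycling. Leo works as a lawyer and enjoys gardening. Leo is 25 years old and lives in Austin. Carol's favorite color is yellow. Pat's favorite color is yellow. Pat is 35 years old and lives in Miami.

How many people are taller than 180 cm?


Taller than 180: 2

2


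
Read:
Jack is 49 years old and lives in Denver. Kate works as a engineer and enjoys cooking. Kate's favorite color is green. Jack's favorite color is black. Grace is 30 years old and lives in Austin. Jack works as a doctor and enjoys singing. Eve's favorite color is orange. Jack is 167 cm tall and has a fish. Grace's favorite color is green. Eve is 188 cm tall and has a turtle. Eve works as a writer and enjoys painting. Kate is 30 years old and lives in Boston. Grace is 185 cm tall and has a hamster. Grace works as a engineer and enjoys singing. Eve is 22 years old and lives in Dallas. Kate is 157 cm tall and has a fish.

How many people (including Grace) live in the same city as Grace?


Grace lives in Austin. Count = 1

1


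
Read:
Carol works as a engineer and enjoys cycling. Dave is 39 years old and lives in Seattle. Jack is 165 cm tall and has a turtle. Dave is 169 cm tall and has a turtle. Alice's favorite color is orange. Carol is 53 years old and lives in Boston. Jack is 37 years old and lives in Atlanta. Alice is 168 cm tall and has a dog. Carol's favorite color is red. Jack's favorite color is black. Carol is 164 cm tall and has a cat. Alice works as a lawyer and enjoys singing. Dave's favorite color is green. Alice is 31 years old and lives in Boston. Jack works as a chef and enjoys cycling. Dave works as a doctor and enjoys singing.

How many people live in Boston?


Count in Boston: 2

2


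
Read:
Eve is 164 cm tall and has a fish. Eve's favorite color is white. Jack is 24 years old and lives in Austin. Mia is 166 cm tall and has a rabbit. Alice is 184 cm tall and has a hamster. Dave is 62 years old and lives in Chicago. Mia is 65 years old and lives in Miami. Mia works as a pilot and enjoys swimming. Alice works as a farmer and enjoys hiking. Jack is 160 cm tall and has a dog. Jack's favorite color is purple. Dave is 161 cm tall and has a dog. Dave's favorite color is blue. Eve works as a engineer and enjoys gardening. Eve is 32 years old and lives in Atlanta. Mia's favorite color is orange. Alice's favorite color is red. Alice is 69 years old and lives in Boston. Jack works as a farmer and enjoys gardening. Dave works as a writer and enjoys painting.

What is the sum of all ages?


69+24+32+62+65 = 252

252


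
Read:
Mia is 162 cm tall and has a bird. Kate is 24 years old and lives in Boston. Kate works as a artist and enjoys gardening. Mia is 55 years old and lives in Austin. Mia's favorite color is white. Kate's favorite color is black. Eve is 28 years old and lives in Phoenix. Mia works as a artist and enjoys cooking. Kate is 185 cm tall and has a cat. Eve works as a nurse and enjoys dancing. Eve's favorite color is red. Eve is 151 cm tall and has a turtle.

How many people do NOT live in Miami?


Not in Miami: 3

3


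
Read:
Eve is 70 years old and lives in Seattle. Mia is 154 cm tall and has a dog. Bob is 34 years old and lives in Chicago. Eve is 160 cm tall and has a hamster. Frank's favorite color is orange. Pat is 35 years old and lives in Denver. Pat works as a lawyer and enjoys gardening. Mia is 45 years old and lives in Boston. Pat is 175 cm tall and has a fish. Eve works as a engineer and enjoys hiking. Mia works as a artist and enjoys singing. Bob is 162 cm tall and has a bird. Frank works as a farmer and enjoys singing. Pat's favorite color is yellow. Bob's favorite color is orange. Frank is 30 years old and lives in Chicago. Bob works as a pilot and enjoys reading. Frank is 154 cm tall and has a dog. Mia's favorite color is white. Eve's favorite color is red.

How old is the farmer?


The farmer is Frank, age 30

30


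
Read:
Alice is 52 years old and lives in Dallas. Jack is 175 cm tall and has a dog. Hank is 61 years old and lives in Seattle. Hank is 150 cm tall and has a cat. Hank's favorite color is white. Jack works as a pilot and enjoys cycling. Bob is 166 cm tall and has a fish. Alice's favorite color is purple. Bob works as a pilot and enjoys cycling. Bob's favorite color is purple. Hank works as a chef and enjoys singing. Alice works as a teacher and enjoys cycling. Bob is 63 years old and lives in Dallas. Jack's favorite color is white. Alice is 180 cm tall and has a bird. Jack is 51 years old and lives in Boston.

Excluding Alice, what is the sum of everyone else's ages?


Sum (excluding Alice): 175

175


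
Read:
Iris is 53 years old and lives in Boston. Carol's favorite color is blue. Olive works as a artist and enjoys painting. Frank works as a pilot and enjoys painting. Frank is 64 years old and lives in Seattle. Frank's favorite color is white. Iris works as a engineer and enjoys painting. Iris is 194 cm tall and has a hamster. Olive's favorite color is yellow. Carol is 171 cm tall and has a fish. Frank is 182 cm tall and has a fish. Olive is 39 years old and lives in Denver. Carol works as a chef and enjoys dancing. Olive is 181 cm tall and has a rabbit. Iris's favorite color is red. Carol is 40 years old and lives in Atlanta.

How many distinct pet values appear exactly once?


Unique pet values: 2

2


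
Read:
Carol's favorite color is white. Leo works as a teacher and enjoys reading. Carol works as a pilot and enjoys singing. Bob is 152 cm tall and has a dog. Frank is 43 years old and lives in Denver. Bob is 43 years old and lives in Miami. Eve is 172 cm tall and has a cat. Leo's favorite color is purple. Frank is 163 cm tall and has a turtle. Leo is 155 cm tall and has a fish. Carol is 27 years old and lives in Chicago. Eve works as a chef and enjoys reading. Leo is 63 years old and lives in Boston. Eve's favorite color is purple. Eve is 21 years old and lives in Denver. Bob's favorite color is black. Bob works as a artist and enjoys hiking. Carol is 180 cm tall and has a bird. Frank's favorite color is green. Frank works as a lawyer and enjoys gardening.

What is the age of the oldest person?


Oldest: Leo at 63

63


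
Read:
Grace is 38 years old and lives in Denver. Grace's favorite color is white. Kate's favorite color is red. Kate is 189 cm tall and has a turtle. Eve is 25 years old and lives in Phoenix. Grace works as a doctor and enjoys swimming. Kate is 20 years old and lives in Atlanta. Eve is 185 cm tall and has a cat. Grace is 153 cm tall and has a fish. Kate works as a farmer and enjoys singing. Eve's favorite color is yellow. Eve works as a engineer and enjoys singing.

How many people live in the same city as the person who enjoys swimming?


Person with hobby swimming is Grace, city Denver. Count = 1

1


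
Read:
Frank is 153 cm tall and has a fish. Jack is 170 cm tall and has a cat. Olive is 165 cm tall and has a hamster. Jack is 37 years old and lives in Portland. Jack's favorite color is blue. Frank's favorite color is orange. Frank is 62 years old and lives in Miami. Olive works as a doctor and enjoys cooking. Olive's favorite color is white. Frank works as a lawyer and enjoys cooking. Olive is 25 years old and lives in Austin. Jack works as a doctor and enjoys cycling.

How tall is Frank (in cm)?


Frank is 153 cm tall

153


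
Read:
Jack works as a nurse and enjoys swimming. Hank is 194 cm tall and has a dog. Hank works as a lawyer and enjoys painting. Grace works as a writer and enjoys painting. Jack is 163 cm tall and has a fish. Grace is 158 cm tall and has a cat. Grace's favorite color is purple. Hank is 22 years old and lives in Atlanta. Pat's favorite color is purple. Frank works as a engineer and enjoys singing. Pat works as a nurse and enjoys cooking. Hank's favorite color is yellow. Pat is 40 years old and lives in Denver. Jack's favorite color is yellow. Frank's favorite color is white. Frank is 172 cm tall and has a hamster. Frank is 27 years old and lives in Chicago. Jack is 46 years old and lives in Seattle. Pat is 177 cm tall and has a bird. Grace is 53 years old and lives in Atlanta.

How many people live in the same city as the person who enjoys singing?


Person with hobby singing is Frank, city Chicago. Count = 1

1


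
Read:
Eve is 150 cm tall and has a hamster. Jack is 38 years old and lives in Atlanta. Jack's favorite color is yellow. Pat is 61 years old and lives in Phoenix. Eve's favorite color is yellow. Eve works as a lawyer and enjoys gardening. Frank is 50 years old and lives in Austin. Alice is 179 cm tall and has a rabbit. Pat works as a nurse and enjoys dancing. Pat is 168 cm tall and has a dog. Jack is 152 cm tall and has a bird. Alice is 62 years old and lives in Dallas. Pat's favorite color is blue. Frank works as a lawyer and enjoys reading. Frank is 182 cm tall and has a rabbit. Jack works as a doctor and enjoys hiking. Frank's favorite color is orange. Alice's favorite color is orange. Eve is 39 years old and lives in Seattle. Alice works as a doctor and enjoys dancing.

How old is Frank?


Frank is 50 years old

50


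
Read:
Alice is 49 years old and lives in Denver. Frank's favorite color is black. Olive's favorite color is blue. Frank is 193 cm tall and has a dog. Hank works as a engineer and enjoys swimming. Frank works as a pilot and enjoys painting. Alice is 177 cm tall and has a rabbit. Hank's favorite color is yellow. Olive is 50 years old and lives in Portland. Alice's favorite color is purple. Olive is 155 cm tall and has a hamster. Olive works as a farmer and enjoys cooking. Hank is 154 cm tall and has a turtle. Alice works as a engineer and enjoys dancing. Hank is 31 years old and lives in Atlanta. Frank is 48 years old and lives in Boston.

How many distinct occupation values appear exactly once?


Unique occupation values: 2

2


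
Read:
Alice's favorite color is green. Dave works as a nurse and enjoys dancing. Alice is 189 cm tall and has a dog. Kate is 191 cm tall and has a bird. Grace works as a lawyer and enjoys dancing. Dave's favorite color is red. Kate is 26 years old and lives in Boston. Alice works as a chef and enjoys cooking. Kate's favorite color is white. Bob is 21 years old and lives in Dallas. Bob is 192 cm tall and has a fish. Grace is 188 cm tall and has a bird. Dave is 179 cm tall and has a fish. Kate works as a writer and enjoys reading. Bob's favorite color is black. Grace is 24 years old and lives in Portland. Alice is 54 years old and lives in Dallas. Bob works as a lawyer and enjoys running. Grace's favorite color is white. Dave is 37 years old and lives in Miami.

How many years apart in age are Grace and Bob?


24 vs 21, diff = 3

3


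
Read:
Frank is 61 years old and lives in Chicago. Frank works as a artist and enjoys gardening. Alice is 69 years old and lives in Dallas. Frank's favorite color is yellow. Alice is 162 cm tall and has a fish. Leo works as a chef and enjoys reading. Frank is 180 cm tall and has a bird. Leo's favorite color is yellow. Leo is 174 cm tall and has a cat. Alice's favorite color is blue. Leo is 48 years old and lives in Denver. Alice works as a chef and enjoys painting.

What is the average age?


Sum=178, n=3, avg=59.33

59.33


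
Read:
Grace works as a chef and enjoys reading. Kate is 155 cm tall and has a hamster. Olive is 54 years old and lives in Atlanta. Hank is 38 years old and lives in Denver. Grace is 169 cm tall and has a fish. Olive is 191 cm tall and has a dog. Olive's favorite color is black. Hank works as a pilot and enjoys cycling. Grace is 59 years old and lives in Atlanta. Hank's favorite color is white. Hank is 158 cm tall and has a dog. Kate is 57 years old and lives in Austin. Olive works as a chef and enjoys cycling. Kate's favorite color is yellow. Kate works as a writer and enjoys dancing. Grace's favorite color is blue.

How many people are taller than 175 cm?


Taller than 175: 1

1


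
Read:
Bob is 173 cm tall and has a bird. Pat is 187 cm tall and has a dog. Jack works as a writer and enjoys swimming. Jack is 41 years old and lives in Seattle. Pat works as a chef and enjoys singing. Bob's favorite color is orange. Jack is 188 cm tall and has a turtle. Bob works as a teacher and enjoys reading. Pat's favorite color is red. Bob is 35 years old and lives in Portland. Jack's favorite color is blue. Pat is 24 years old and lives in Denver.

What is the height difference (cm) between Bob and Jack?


|173 - 188| = 15

15


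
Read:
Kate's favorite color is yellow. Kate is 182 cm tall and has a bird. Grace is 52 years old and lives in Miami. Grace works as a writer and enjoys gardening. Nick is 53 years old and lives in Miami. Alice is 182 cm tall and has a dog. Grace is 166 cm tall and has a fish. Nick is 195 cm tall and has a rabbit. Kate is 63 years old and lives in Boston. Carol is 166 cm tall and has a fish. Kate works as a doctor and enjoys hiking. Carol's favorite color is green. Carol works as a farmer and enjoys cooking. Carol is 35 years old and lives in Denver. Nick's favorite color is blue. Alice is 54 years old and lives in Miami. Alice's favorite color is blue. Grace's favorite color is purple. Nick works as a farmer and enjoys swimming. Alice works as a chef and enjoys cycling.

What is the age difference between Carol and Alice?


|35 - 54| = 19

19


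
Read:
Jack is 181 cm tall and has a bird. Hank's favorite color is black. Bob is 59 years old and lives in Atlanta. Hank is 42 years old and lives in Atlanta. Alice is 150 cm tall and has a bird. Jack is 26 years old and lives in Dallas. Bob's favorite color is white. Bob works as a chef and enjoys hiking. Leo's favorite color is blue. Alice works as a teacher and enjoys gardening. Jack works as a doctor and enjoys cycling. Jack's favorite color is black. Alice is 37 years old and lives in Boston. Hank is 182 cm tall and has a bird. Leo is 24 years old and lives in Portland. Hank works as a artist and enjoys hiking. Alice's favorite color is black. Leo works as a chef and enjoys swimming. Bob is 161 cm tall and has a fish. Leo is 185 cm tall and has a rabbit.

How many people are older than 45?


Filter: 1

1


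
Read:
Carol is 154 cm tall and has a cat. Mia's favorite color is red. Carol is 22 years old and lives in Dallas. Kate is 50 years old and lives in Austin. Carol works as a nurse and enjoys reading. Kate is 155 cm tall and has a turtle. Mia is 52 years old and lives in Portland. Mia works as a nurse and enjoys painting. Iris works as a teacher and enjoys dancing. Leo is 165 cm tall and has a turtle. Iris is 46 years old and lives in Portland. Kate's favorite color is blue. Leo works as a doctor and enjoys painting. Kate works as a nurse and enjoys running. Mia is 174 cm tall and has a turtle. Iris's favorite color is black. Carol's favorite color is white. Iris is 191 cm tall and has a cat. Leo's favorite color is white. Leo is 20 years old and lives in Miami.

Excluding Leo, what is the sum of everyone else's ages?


Sum (excluding Leo): 170

170


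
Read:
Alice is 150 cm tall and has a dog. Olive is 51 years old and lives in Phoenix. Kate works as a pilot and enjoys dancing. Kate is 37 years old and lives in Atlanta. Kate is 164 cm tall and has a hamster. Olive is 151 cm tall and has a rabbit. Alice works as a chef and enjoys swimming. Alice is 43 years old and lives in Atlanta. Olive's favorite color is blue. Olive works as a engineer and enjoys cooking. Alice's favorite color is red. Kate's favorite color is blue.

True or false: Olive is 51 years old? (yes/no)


Olive is actually 51. yes

yes


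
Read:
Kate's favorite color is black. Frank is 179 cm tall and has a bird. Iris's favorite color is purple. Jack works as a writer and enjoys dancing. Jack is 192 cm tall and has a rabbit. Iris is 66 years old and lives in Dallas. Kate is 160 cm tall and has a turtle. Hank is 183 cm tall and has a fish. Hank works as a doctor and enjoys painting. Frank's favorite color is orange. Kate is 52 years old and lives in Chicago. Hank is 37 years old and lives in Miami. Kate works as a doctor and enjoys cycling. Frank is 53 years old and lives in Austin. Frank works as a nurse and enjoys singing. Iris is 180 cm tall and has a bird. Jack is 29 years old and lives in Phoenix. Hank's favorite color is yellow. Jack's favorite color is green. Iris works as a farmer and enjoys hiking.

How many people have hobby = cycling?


Count: 1

1


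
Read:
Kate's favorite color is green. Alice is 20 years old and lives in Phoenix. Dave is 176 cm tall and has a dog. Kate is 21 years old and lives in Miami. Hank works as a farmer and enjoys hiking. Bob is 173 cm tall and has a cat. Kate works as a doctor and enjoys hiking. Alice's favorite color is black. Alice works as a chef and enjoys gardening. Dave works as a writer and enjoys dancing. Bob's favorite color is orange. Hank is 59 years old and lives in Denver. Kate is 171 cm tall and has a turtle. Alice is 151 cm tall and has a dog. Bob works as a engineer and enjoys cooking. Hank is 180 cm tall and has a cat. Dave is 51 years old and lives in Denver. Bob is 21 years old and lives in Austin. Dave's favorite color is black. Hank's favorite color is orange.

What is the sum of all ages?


51+21+20+21+59 = 172

172


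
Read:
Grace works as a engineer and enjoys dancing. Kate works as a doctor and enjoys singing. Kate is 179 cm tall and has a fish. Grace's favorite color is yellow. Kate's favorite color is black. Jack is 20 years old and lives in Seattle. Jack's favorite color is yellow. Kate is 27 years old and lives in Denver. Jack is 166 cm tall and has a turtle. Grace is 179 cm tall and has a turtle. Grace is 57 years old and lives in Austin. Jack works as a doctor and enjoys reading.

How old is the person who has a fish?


Person with fish is Kate, age 27

27


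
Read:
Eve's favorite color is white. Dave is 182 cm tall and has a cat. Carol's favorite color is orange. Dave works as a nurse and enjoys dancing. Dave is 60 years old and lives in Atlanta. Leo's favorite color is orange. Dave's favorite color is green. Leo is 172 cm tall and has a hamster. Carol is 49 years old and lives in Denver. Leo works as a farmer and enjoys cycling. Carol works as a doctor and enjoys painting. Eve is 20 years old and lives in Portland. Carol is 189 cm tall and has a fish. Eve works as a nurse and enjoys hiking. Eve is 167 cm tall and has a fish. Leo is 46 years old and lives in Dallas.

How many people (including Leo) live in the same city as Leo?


Leo lives in Dallas. Count = 1

1


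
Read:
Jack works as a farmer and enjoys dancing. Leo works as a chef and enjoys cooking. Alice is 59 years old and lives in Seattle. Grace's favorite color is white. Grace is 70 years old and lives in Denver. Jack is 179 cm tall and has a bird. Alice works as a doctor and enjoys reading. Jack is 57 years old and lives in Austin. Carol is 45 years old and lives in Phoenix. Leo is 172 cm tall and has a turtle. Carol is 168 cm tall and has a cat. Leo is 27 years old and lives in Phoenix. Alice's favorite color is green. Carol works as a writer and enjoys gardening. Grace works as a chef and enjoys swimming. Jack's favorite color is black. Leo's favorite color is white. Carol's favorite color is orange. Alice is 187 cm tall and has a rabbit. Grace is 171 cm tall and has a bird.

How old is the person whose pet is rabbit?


Person with pet=rabbit is Alice, age 59

59


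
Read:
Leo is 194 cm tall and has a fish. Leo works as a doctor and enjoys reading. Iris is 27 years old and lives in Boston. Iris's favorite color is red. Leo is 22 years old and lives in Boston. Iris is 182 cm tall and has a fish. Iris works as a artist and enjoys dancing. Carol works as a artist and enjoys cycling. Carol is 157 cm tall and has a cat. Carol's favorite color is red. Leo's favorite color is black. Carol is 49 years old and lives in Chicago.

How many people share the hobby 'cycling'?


Count: 1

1


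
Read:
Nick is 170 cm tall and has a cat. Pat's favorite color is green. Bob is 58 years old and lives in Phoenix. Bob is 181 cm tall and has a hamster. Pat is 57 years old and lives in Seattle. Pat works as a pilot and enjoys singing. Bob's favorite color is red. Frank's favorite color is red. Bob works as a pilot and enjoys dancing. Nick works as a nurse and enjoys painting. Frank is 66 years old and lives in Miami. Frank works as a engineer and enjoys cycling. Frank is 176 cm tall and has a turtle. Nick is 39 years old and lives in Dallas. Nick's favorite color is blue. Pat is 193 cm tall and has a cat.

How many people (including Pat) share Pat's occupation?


Pat is a pilot. Count = 2

2


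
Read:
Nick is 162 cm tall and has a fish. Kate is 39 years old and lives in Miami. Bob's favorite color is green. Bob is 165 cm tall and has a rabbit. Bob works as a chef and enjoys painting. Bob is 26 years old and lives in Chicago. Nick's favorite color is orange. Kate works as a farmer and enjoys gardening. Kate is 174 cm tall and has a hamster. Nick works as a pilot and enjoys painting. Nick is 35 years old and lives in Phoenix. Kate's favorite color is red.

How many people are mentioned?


People: Bob, Nick, Kate. Count = 3

3


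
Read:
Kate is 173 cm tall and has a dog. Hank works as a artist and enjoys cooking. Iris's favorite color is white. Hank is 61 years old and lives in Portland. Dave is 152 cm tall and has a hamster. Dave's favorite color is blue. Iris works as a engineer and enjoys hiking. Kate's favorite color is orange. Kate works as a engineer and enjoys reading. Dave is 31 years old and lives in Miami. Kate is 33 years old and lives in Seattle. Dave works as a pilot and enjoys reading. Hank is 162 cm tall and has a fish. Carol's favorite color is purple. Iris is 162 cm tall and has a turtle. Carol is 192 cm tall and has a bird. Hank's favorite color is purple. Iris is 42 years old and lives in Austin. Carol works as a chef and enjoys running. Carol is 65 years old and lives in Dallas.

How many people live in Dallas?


Count in Dallas: 1

1


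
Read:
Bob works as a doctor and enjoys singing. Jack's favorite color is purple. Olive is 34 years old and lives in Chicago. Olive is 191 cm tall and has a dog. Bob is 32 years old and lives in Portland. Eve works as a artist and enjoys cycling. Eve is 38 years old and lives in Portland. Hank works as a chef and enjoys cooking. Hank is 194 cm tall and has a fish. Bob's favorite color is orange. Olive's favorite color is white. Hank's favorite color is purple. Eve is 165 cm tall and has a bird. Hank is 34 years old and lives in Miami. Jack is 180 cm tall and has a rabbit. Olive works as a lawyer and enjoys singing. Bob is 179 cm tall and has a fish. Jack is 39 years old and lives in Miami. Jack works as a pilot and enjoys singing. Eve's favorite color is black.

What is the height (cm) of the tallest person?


Tallest: Hank at 194 cm

194


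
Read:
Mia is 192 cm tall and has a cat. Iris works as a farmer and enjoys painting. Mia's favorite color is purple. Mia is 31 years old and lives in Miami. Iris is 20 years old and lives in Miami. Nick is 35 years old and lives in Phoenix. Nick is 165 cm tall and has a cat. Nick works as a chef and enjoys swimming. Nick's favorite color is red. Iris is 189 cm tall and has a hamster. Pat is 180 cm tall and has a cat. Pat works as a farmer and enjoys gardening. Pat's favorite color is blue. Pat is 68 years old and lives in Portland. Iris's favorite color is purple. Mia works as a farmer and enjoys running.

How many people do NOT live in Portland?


Not in Portland: 3

3


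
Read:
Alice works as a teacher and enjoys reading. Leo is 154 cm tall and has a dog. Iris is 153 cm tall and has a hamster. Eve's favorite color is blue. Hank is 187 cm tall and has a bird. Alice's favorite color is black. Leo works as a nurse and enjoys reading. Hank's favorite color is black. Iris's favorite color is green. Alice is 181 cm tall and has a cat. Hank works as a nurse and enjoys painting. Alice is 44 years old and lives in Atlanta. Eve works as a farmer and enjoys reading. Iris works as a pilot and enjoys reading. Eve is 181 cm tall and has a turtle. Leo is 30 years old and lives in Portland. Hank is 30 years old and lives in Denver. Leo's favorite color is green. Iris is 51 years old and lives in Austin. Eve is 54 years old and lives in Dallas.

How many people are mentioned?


People: Hank, Eve, Leo, Alice, Iris. Count = 5

5


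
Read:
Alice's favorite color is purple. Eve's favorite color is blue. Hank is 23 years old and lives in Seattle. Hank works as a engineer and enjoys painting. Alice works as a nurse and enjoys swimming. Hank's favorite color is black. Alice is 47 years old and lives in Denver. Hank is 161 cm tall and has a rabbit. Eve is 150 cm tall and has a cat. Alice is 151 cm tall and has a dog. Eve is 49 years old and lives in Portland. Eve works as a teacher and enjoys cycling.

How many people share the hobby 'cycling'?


Count: 1

1


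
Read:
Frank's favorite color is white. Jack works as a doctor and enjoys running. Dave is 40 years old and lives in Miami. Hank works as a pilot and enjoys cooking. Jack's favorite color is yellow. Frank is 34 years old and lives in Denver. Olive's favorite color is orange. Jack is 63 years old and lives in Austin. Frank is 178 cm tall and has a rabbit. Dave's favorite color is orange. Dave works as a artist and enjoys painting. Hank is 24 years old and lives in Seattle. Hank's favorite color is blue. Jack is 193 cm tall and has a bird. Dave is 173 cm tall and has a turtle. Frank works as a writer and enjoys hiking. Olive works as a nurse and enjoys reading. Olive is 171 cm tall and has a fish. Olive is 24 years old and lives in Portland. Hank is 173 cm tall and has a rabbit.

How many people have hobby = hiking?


Count: 1

1


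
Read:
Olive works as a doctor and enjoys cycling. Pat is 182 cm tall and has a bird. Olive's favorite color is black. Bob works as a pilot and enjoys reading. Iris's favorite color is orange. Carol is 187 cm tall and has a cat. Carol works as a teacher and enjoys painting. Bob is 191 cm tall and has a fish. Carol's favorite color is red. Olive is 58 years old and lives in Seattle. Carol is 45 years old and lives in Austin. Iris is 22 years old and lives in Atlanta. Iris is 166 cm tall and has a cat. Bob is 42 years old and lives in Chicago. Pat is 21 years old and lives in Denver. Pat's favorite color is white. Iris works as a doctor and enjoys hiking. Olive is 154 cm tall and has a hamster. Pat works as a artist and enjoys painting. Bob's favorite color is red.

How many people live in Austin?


Count in Austin: 1

1


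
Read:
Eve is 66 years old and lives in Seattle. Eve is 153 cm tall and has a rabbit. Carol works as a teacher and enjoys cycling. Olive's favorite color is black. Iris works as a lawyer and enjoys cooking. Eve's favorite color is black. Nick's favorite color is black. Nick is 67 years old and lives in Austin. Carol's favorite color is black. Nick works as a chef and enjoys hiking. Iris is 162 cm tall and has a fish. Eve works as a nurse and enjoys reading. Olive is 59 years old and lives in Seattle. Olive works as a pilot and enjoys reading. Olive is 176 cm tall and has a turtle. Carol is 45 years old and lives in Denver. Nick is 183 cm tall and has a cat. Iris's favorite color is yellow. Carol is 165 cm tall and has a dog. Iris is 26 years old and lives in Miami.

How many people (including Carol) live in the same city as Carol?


Carol lives in Denver. Count = 1

1


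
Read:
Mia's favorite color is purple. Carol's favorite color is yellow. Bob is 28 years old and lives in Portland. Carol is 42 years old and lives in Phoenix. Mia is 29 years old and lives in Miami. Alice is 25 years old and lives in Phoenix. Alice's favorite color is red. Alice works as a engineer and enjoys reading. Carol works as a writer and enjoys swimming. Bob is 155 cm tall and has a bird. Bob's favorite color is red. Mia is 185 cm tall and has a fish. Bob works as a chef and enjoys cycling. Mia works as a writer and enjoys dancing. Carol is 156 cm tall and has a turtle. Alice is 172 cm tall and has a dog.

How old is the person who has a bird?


Person with bird is Bob, age 28

28


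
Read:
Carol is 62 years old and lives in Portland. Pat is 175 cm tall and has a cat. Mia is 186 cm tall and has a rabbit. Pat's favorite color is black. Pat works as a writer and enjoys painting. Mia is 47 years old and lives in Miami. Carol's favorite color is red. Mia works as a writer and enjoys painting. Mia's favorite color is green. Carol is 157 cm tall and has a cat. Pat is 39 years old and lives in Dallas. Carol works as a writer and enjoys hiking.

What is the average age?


Sum=148, n=3, avg=49.33

49.33


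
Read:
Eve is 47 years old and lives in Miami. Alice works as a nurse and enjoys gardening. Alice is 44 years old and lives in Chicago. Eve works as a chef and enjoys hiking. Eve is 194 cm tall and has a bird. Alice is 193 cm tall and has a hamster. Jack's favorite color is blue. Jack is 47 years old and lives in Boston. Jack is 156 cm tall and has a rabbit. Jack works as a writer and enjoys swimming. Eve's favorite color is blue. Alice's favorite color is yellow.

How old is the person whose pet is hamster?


Person with pet=hamster is Alice, age 44

44


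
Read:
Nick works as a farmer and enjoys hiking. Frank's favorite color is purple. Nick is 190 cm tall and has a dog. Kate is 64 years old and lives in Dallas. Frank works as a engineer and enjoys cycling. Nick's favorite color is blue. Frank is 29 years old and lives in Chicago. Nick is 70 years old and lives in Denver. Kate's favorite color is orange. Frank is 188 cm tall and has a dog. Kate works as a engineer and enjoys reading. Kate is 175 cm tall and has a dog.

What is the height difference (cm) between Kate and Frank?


|175 - 188| = 13

13


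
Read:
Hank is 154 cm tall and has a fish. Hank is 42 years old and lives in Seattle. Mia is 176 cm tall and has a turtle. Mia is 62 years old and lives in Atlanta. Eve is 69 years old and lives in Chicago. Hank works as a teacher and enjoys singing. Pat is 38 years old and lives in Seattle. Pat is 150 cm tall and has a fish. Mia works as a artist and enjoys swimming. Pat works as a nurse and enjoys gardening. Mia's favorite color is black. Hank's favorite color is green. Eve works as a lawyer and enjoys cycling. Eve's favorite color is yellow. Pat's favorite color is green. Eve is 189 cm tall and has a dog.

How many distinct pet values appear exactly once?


Unique pet values: 2

2


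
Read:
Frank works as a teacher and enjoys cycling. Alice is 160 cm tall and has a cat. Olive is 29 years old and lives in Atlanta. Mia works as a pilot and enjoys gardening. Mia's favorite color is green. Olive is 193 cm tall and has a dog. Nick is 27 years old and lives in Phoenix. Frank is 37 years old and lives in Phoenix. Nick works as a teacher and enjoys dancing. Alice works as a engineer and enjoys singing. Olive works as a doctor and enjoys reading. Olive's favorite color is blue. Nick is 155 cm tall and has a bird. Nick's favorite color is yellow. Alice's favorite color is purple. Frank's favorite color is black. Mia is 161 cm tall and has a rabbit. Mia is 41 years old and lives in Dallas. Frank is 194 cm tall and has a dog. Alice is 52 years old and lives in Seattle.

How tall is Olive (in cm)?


Olive is 193 cm tall

193


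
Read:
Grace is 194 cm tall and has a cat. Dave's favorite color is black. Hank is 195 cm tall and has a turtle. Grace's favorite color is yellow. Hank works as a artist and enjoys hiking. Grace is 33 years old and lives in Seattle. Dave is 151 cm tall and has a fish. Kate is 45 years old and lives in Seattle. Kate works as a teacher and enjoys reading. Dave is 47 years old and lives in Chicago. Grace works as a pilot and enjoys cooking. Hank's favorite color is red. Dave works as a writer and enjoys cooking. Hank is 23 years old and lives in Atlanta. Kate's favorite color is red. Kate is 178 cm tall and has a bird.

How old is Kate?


Kate is 45 years old

45


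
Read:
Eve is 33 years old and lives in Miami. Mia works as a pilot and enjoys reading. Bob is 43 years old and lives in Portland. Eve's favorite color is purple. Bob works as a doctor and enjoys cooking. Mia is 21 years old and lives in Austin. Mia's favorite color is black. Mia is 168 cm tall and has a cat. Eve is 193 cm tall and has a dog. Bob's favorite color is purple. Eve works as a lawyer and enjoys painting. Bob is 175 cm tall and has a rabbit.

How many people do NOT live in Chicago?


Not in Chicago: 3

3


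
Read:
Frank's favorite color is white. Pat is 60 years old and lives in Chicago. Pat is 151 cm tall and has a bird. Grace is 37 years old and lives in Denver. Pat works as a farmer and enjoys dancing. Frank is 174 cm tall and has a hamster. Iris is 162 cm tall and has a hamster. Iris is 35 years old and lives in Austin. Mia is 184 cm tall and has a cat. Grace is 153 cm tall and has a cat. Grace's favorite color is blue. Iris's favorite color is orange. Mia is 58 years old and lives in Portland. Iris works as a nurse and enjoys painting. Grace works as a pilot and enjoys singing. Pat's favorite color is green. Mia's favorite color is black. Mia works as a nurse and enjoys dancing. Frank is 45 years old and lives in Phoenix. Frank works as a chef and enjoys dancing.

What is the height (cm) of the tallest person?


Tallest: Mia at 184 cm

184


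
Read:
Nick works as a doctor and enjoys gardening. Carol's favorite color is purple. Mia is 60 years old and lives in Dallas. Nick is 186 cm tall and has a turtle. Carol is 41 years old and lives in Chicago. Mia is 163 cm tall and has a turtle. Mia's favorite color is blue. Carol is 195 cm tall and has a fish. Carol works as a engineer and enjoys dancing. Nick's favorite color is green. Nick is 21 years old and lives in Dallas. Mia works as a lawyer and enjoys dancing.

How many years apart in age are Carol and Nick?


41 vs 21, diff = 20

20


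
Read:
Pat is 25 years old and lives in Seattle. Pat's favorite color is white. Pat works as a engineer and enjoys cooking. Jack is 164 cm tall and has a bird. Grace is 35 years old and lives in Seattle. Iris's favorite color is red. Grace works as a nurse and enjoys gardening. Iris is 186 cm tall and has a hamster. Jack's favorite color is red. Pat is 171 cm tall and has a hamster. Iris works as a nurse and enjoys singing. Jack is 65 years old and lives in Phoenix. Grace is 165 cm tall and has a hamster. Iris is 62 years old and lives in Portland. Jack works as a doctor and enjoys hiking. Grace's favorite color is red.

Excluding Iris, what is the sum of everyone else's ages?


Sum (excluding Iris): 125

125


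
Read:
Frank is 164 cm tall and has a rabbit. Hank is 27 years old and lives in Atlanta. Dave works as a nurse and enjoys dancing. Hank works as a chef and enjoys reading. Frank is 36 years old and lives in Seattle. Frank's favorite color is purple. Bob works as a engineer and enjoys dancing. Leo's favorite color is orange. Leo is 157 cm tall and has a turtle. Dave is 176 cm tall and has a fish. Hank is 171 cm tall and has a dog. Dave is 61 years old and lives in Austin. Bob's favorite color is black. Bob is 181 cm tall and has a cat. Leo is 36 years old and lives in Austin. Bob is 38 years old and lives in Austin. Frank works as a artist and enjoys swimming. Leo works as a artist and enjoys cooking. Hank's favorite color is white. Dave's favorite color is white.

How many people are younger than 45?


Filter: 4

4


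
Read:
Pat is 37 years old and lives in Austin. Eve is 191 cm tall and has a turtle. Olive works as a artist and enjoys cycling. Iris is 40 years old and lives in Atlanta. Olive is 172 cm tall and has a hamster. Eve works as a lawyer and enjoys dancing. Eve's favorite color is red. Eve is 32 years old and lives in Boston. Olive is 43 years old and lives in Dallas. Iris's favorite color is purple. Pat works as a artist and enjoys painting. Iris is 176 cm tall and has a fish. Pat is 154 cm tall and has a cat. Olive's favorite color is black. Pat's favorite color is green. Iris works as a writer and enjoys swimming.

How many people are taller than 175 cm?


Taller than 175: 2

2


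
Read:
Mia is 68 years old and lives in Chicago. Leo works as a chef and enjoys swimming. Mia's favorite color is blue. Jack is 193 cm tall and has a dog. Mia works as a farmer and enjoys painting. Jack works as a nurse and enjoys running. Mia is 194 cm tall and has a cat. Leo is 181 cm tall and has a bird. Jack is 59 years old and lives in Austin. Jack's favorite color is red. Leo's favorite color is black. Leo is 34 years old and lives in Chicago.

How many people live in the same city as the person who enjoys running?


Person with hobby running is Jack, city Austin. Count = 1

1


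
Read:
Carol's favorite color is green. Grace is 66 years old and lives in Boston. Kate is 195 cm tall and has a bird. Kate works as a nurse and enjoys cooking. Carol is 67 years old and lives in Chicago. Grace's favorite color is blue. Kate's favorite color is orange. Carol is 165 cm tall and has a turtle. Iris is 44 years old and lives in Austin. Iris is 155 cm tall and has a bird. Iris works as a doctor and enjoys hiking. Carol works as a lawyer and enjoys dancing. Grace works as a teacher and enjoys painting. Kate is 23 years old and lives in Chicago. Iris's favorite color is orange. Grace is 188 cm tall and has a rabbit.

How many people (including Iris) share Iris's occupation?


Iris is a doctor. Count = 1

1
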